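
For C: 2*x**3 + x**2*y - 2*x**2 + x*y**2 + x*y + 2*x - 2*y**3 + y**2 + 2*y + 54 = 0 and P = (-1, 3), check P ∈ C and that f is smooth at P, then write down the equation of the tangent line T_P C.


Tangent line at P: 18*x - 52*y + 174 = 0.

Step 1: f(-1, 3) = 0, so P lies on C.
Step 2: partial derivatives
  f_x(x, y) = 6*x**2 + 2*x*y - 4*x + y**2 + y + 2, f_y(x, y) = x**2 + 2*x*y + x - 6*y**2 + 2*y + 2.
  f_x(P) = 18, f_y(P) = -52 (gradient nonzero, so P is smooth).
Step 3: tangent line at P: 18·(x − -1) + -52·(y − 3) = 0.
Expanding: 18*x - 52*y + 174 = 0.


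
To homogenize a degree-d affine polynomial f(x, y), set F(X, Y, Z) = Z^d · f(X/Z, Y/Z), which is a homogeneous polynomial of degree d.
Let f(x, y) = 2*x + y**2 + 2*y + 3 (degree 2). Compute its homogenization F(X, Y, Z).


F(X, Y, Z) = 2*X*Z + Y**2 + 2*Y*Z + 3*Z**2

deg(f) = 2.
Substitute x = X/Z, y = Y/Z into f, then multiply by Z^2.
  monomial 2·x^1·y^0 ↦ 2·X^1·Y^0·Z^1.
  monomial 1·x^0·y^2 ↦ 1·X^0·Y^2·Z^0.
  monomial 2·x^0·y^1 ↦ 2·X^0·Y^1·Z^1.
  monomial 3·x^0·y^0 ↦ 3·X^0·Y^0·Z^2.
Collecting: F(X, Y, Z) = 2*X*Z + Y**2 + 2*Y*Z + 3*Z**2.


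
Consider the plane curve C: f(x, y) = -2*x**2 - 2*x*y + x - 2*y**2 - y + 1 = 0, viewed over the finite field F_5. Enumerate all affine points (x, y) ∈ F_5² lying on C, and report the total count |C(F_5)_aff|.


Affine F_5-points: {(0, 3), (0, 4), (1, 0), (1, 1), (2, 0), (4, 4)}; count = 6.

For each of the 25 pairs (x, y) ∈ F_5², evaluate f(x, y) mod 5. Record the zeros.
  x = 0: [0↦1, 1↦3, 2↦1, 3↦0, 4↦0]  zeros at y ∈ {3, 4}
  x = 1: [0↦0, 1↦0, 2↦1, 3↦3, 4↦1]  zeros at y ∈ {0, 1}
  x = 2: [0↦0, 1↦3, 2↦2, 3↦2, 4↦3]  zeros at y ∈ {0}
  x = 3: [0↦1, 1↦2, 2↦4, 3↦2, 4↦1]  zeros at y ∈ ∅
  x = 4: [0↦3, 1↦2, 2↦2, 3↦3, 4↦0]  zeros at y ∈ {4}
Collecting zeros: affine points = {(0, 3), (0, 4), (1, 0), (1, 1), (2, 0), (4, 4)}.
Total count |C(F_5)_aff| = 6.


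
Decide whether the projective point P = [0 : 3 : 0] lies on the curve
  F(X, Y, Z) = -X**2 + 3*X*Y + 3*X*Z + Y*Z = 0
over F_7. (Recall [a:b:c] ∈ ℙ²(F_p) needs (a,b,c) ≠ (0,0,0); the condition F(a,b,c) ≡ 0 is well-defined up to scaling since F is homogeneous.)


F(0,3,0) ≡ 0 (mod 7); P is on the curve.

Evaluate F(0, 3, 0) term-by-term (mod 7).
  -X**2 ↦ -1·0·1·1 = 0
  3*X*Y ↦ 3·0·3·1 = 0
  3*X*Z ↦ 3·0·1·0 = 0
  Y*Z ↦ 1·1·3·0 = 0
Sum: F(0, 3, 0) = (0) + (0) + (0) + (0) = 0.
Reducing mod 7: 0 ≡ 0 (mod 7).
Since F(a, b, c) ≡ 0 (mod 7), P lies on the curve.


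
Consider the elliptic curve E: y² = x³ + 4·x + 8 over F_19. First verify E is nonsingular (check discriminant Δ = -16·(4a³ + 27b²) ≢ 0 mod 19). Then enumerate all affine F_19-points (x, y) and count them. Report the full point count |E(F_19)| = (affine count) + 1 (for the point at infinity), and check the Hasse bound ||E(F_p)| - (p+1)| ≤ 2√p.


Affine points = {(2, 9), (2, 10), (3, 3), (3, 16), (5, 1), (5, 18), (6, 1), (6, 18), (8, 1), (8, 18), (12, 6), (12, 13), (15, 2), (15, 17), (16, 8), (16, 11), (17, 7), (17, 12)}; affine count = 18; |E(F_19)| = 19.

Discriminant check: Δ ∝ 4a³ + 27b² = 4·4³ + 27·8² = 4·64 + 27·64 ≡ 8 (mod 19). Nonzero ⇒ E is nonsingular.
For each x ∈ F_19, compute rhs = x³ + 4·x + 8 mod 19, then count y ∈ F_19 with y² ≡ rhs.
  x = 0: rhs = 8, matching y values: none (0 points).
  x = 1: rhs = 13, matching y values: none (0 points).
  x = 2: rhs = 5, matching y values: 9, 10 (2 points).
  x = 3: rhs = 9, matching y values: 3, 16 (2 points).
  x = 4: rhs = 12, matching y values: none (0 points).
  x = 5: rhs = 1, matching y values: 1, 18 (2 points).
  x = 6: rhs = 1, matching y values: 1, 18 (2 points).
  x = 7: rhs = 18, matching y values: none (0 points).
  x = 8: rhs = 1, matching y values: 1, 18 (2 points).
  x = 9: rhs = 13, matching y values: none (0 points).
  x = 10: rhs = 3, matching y values: none (0 points).
  x = 11: rhs = 15, matching y values: none (0 points).
  x = 12: rhs = 17, matching y values: 6, 13 (2 points).
  x = 13: rhs = 15, matching y values: none (0 points).
  x = 14: rhs = 15, matching y values: none (0 points).
  x = 15: rhs = 4, matching y values: 2, 17 (2 points).
  x = 16: rhs = 7, matching y values: 8, 11 (2 points).
  x = 17: rhs = 11, matching y values: 7, 12 (2 points).
  x = 18: rhs = 3, matching y values: none (0 points).
Total affine count: 18.
Full point count |E(F_19)| = 18 + 1 = 19.
Hasse bound: |19 − (19+1)| = |-1| = 1 ≤ 2√19 ≈ 8.7178 ✓.


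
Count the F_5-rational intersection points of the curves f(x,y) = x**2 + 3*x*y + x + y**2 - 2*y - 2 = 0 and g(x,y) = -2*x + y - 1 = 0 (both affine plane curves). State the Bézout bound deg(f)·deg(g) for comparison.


Common zeros: ∅; count = 0; Bézout bound = 2.

deg(f) = 2, deg(g) = 1, so Bézout bound = 2.
Scan x ∈ F_5. For each x, list the y ∈ F_5 with f(x, y) ≡ 0 and those with g(x, y) ≡ 0 (mod 5); the common zeros in that column are the intersection.
  x = 0: f ≡ 0 at y ∈ ∅; g ≡ 0 at y ∈ {1}; common: ∅.
  x = 1: f ≡ 0 at y ∈ {0, 4}; g ≡ 0 at y ∈ {3}; common: ∅.
  x = 2: f ≡ 0 at y ∈ {3}; g ≡ 0 at y ∈ {0}; common: ∅.
  x = 3: f ≡ 0 at y ∈ {0, 3}; g ≡ 0 at y ∈ {2}; common: ∅.
  x = 4: f ≡ 0 at y ∈ ∅; g ≡ 0 at y ∈ {4}; common: ∅.
Collecting: common zeros = ∅, so the count is 0.
Comparison with the Bézout bound: 0 ≤ 2 = deg(f)·deg(g), as expected for curves with no common component (the affine F_5-count falls short of the bound because intersections may lie at infinity, over extension fields, or carry multiplicity).


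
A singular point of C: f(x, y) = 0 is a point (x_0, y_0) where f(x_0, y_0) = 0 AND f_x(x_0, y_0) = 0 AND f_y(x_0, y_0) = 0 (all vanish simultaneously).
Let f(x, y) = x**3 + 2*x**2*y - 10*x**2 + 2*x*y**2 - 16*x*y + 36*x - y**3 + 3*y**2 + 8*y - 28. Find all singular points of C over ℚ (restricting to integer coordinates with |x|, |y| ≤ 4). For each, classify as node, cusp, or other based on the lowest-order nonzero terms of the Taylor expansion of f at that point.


Singular points: {(2, 2)}; classification: cusp.

Compute partial derivatives:
  f_x = 3*x**2 + 4*x*y - 20*x + 2*y**2 - 16*y + 36.
  f_y = 2*x**2 + 4*x*y - 16*x - 3*y**2 + 6*y + 8.
Scan x_0 ∈ {−4, ..., 4}. For each x_0, f_y(x_0, y) is a polynomial in y; find its integer roots y ∈ {−4, ..., 4}, then test f_x and f at those candidates.
  x = -4: f_y(-4, y) = -3*y**2 - 10*y + 104; no integer root y with |y| ≤ 4.
  x = -3: f_y(-3, y) = -3*y**2 - 6*y + 74; no integer root y with |y| ≤ 4.
  x = -2: f_y(-2, y) = -3*y**2 - 2*y + 48; no integer root y with |y| ≤ 4.
  x = -1: f_y(-1, y) = -3*y**2 + 2*y + 26; no integer root y with |y| ≤ 4.
  x = 0: f_y(0, y) = -3*y**2 + 6*y + 8; no integer root y with |y| ≤ 4.
  x = 1: f_y(1, y) = -3*y**2 + 10*y - 6; no integer root y with |y| ≤ 4.
  x = 2: f_y(2, y) = -3*y**2 + 14*y - 16; vanishes at y ∈ {2}. (2, 2): f_x = 0, f = 0 — SINGULAR.
  x = 3: f_y(3, y) = -3*y**2 + 18*y - 22; no integer root y with |y| ≤ 4.
  x = 4: f_y(4, y) = -3*y**2 + 22*y - 24; no integer root y with |y| ≤ 4.
Only singular point on the grid: (2, 2).
Classify: substitute x = 2 + u, y = 2 + v and expand: f = u**3 + 2*u**2*v + 2*u*v**2 - v**3 + v**2.
No constant or linear terms (consistent with a singular point). Quadratic part: v**2. Cubic part: u**3 + 2*u**2*v + 2*u*v**2 - v**3.
The quadratic part v**2 is a perfect square, so there is a single (double) tangent line v = 0, i.e. y = 2. Restricting the cubic part to that line (v = 0) leaves u**3 ≠ 0, so f is not divisible by v and the branch is v² ≈ -u**3 to lowest order — this is a cusp.
Classification: cusp.


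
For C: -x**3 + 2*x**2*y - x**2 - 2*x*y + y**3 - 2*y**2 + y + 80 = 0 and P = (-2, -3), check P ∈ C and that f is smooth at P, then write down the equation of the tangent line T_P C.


Tangent line at P: 22*x + 52*y + 200 = 0.

Step 1: f(-2, -3) = 0, so P lies on C.
Step 2: partial derivatives
  f_x(x, y) = -3*x**2 + 4*x*y - 2*x - 2*y, f_y(x, y) = 2*x**2 - 2*x + 3*y**2 - 4*y + 1.
  f_x(P) = 22, f_y(P) = 52 (gradient nonzero, so P is smooth).
Step 3: tangent line at P: 22·(x − -2) + 52·(y − -3) = 0.
Expanding: 22*x + 52*y + 200 = 0.


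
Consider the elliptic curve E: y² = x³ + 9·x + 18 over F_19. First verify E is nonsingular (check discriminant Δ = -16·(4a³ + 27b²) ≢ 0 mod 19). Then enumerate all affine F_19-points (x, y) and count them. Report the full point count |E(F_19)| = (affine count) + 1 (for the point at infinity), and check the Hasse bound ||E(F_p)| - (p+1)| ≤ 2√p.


Affine points = {(1, 3), (1, 16), (2, 5), (2, 14), (4, 2), (4, 17), (5, 6), (5, 13), (7, 5), (7, 14), (9, 7), (9, 12), (10, 5), (10, 14), (11, 2), (11, 17), (12, 7), (12, 12), (14, 0), (17, 7), (17, 12)}; affine count = 21; |E(F_19)| = 22.

Discriminant check: Δ ∝ 4a³ + 27b² = 4·9³ + 27·18² = 4·729 + 27·324 ≡ 17 (mod 19). Nonzero ⇒ E is nonsingular.
For each x ∈ F_19, compute rhs = x³ + 9·x + 18 mod 19, then count y ∈ F_19 with y² ≡ rhs.
  x = 0: rhs = 18, matching y values: none (0 points).
  x = 1: rhs = 9, matching y values: 3, 16 (2 points).
  x = 2: rhs = 6, matching y values: 5, 14 (2 points).
  x = 3: rhs = 15, matching y values: none (0 points).
  x = 4: rhs = 4, matching y values: 2, 17 (2 points).
  x = 5: rhs = 17, matching y values: 6, 13 (2 points).
  x = 6: rhs = 3, matching y values: none (0 points).
  x = 7: rhs = 6, matching y values: 5, 14 (2 points).
  x = 8: rhs = 13, matching y values: none (0 points).
  x = 9: rhs = 11, matching y values: 7, 12 (2 points).
  x = 10: rhs = 6, matching y values: 5, 14 (2 points).
  x = 11: rhs = 4, matching y values: 2, 17 (2 points).
  x = 12: rhs = 11, matching y values: 7, 12 (2 points).
  x = 13: rhs = 14, matching y values: none (0 points).
  x = 14: rhs = 0, matching y values: 0 (1 points).
  x = 15: rhs = 13, matching y values: none (0 points).
  x = 16: rhs = 2, matching y values: none (0 points).
  x = 17: rhs = 11, matching y values: 7, 12 (2 points).
  x = 18: rhs = 8, matching y values: none (0 points).
Total affine count: 21.
Full point count |E(F_19)| = 21 + 1 = 22.
Hasse bound: |22 − (19+1)| = |2| = 2 ≤ 2√19 ≈ 8.7178 ✓.


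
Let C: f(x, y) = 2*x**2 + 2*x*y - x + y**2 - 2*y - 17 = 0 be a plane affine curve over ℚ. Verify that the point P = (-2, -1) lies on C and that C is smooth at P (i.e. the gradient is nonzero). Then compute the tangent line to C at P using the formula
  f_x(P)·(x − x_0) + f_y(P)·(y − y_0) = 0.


Tangent line at P: -11*x - 8*y - 30 = 0.

Step 1: f(-2, -1) = 0, so P lies on C.
Step 2: partial derivatives
  f_x(x, y) = 4*x + 2*y - 1, f_y(x, y) = 2*x + 2*y - 2.
  f_x(P) = -11, f_y(P) = -8 (gradient nonzero, so P is smooth).
Step 3: tangent line at P: -11·(x − -2) + -8·(y − -1) = 0.
Expanding: -11*x - 8*y - 30 = 0.


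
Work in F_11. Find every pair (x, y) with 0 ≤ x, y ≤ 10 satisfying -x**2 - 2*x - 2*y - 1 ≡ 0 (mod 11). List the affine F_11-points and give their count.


Affine F_11-points: {(0, 5), (1, 9), (2, 1), (3, 3), (4, 4), (5, 4), (6, 3), (7, 1), (8, 9), (9, 5), (10, 0)}; count = 11.

For each of the 121 pairs (x, y) ∈ F_11², evaluate f(x, y) mod 11. Record the zeros.
  x = 0: [0↦10, 1↦8, 2↦6, 3↦4, 4↦2, 5↦0, 6↦9, 7↦7, 8↦5, 9↦3, 10↦1]  zeros at y ∈ {5}
  x = 1: [0↦7, 1↦5, 2↦3, 3↦1, 4↦10, 5↦8, 6↦6, 7↦4, 8↦2, 9↦0, 10↦9]  zeros at y ∈ {9}
  x = 2: [0↦2, 1↦0, 2↦9, 3↦7, 4↦5, 5↦3, 6↦1, 7↦10, 8↦8, 9↦6, 10↦4]  zeros at y ∈ {1}
  x = 3: [0↦6, 1↦4, 2↦2, 3↦0, 4↦9, 5↦7, 6↦5, 7↦3, 8↦1, 9↦10, 10↦8]  zeros at y ∈ {3}
  x = 4: [0↦8, 1↦6, 2↦4, 3↦2, 4↦0, 5↦9, 6↦7, 7↦5, 8↦3, 9↦1, 10↦10]  zeros at y ∈ {4}
  x = 5: [0↦8, 1↦6, 2↦4, 3↦2, 4↦0, 5↦9, 6↦7, 7↦5, 8↦3, 9↦1, 10↦10]  zeros at y ∈ {4}
  x = 6: [0↦6, 1↦4, 2↦2, 3↦0, 4↦9, 5↦7, 6↦5, 7↦3, 8↦1, 9↦10, 10↦8]  zeros at y ∈ {3}
  x = 7: [0↦2, 1↦0, 2↦9, 3↦7, 4↦5, 5↦3, 6↦1, 7↦10, 8↦8, 9↦6, 10↦4]  zeros at y ∈ {1}
  x = 8: [0↦7, 1↦5, 2↦3, 3↦1, 4↦10, 5↦8, 6↦6, 7↦4, 8↦2, 9↦0, 10↦9]  zeros at y ∈ {9}
  x = 9: [0↦10, 1↦8, 2↦6, 3↦4, 4↦2, 5↦0, 6↦9, 7↦7, 8↦5, 9↦3, 10↦1]  zeros at y ∈ {5}
  x = 10: [0↦0, 1↦9, 2↦7, 3↦5, 4↦3, 5↦1, 6↦10, 7↦8, 8↦6, 9↦4, 10↦2]  zeros at y ∈ {0}
Collecting zeros: affine points = {(0, 5), (1, 9), (2, 1), (3, 3), (4, 4), (5, 4), (6, 3), (7, 1), (8, 9), (9, 5), (10, 0)}.
Total count |C(F_11)_aff| = 11.


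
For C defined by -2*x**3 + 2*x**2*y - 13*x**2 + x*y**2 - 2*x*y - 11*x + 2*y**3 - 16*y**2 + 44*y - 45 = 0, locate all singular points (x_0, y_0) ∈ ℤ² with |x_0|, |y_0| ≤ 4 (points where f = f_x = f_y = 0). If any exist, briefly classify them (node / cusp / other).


Singular points: {(-1, 3)}; classification: node.

Compute partial derivatives:
  f_x = -6*x**2 + 4*x*y - 26*x + y**2 - 2*y - 11.
  f_y = 2*x**2 + 2*x*y - 2*x + 6*y**2 - 32*y + 44.
Scan x_0 ∈ {−4, ..., 4}. For each x_0, f_y(x_0, y) is a polynomial in y; find its integer roots y ∈ {−4, ..., 4}, then test f_x and f at those candidates.
  x = -4: f_y(-4, y) = 6*y**2 - 40*y + 84; no integer root y with |y| ≤ 4.
  x = -3: f_y(-3, y) = 6*y**2 - 38*y + 68; no integer root y with |y| ≤ 4.
  x = -2: f_y(-2, y) = 6*y**2 - 36*y + 56; no integer root y with |y| ≤ 4.
  x = -1: f_y(-1, y) = 6*y**2 - 34*y + 48; vanishes at y ∈ {3}. (-1, 3): f_x = 0, f = 0 — SINGULAR.
  x = 0: f_y(0, y) = 6*y**2 - 32*y + 44; no integer root y with |y| ≤ 4.
  x = 1: f_y(1, y) = 6*y**2 - 30*y + 44; no integer root y with |y| ≤ 4.
  x = 2: f_y(2, y) = 6*y**2 - 28*y + 48; no integer root y with |y| ≤ 4.
  x = 3: f_y(3, y) = 6*y**2 - 26*y + 56; no integer root y with |y| ≤ 4.
  x = 4: f_y(4, y) = 6*y**2 - 24*y + 68; no integer root y with |y| ≤ 4.
Only singular point on the grid: (-1, 3).
Classify: substitute x = -1 + u, y = 3 + v and expand: f = -2*u**3 + 2*u**2*v - u**2 + u*v**2 + 2*v**3 + v**2.
No constant or linear terms (consistent with a singular point). Quadratic part: -u**2 + v**2. Cubic part: -2*u**3 + 2*u**2*v + u*v**2 + 2*v**3.
The quadratic part v**2 - u**2 = (v − u)(v + u) splits into two distinct linear factors, so there are two distinct tangent lines y − 3 = ±(x − -1) — this is a node (ordinary double point).
Classification: node.


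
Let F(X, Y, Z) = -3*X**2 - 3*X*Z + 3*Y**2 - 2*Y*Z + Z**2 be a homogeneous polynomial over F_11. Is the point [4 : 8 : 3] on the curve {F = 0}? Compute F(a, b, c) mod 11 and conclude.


F(4,8,3) ≡ 3 (mod 11); P is NOT on the curve.

Evaluate F(4, 8, 3) term-by-term (mod 11).
  -3*X**2 ↦ -3·16·1·1 = -48
  -3*X*Z ↦ -3·4·1·3 = -36
  3*Y**2 ↦ 3·1·64·1 = 192
  -2*Y*Z ↦ -2·1·8·3 = -48
  Z**2 ↦ 1·1·1·9 = 9
Sum: F(4, 8, 3) = (-48) + (-36) + (192) + (-48) + (9) = 69.
Reducing mod 11: 69 ≡ 3 (mod 11).
Since F(a, b, c) ≡ 3 ≠ 0 (mod 11), P does NOT lie on the curve.


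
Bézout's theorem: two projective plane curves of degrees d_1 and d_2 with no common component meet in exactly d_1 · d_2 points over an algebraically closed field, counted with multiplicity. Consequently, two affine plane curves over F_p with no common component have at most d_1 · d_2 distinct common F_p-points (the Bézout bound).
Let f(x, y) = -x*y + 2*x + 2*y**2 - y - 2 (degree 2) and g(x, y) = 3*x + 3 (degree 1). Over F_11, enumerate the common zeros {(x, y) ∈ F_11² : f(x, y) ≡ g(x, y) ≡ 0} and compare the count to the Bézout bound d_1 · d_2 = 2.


Common zeros: ∅; count = 0; Bézout bound = 2.

deg(f) = 2, deg(g) = 1, so Bézout bound = 2.
Scan x ∈ F_11. For each x, list the y ∈ F_11 with f(x, y) ≡ 0 and those with g(x, y) ≡ 0 (mod 11); the common zeros in that column are the intersection.
  x = 0: f ≡ 0 at y ∈ ∅; g ≡ 0 at y ∈ ∅; common: ∅.
  x = 1: f ≡ 0 at y ∈ {0, 1}; g ≡ 0 at y ∈ ∅; common: ∅.
  x = 2: f ≡ 0 at y ∈ {3, 4}; g ≡ 0 at y ∈ ∅; common: ∅.
  x = 3: f ≡ 0 at y ∈ ∅; g ≡ 0 at y ∈ ∅; common: ∅.
  x = 4: f ≡ 0 at y ∈ ∅; g ≡ 0 at y ∈ ∅; common: ∅.
  x = 5: f ≡ 0 at y ∈ {6, 8}; g ≡ 0 at y ∈ ∅; common: ∅.
  x = 6: f ≡ 0 at y ∈ ∅; g ≡ 0 at y ∈ ∅; common: ∅.
  x = 7: f ≡ 0 at y ∈ {5, 10}; g ≡ 0 at y ∈ ∅; common: ∅.
  x = 8: f ≡ 0 at y ∈ ∅; g ≡ 0 at y ∈ ∅; common: ∅.
  x = 9: f ≡ 0 at y ∈ {7, 9}; g ≡ 0 at y ∈ ∅; common: ∅.
  x = 10: f ≡ 0 at y ∈ ∅; g ≡ 0 at y ∈ {0, 1, 2, 3, 4, 5, 6, 7, 8, 9, 10}; common: ∅.
Collecting: common zeros = ∅, so the count is 0.
Comparison with the Bézout bound: 0 ≤ 2 = deg(f)·deg(g), as expected for curves with no common component (the affine F_11-count falls short of the bound because intersections may lie at infinity, over extension fields, or carry multiplicity).


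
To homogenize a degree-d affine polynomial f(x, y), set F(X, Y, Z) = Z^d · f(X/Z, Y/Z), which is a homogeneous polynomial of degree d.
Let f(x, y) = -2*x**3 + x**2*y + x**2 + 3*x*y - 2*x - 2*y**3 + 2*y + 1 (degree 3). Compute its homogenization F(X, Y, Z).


F(X, Y, Z) = -2*X**3 + X**2*Y + X**2*Z + 3*X*Y*Z - 2*X*Z**2 - 2*Y**3 + 2*Y*Z**2 + Z**3

deg(f) = 3.
Substitute x = X/Z, y = Y/Z into f, then multiply by Z^3.
  monomial -2·x^3·y^0 ↦ -2·X^3·Y^0·Z^0.
  monomial 1·x^2·y^1 ↦ 1·X^2·Y^1·Z^0.
  monomial 1·x^2·y^0 ↦ 1·X^2·Y^0·Z^1.
  monomial 3·x^1·y^1 ↦ 3·X^1·Y^1·Z^1.
  monomial -2·x^1·y^0 ↦ -2·X^1·Y^0·Z^2.
  monomial -2·x^0·y^3 ↦ -2·X^0·Y^3·Z^0.
  monomial 2·x^0·y^1 ↦ 2·X^0·Y^1·Z^2.
  monomial 1·x^0·y^0 ↦ 1·X^0·Y^0·Z^3.
Collecting: F(X, Y, Z) = -2*X**3 + X**2*Y + X**2*Z + 3*X*Y*Z - 2*X*Z**2 - 2*Y**3 + 2*Y*Z**2 + Z**3.


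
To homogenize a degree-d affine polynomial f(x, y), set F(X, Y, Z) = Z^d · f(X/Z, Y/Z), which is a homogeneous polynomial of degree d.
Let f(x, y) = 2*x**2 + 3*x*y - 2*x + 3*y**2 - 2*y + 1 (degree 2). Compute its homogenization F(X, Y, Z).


F(X, Y, Z) = 2*X**2 + 3*X*Y - 2*X*Z + 3*Y**2 - 2*Y*Z + Z**2

deg(f) = 2.
Substitute x = X/Z, y = Y/Z into f, then multiply by Z^2.
  monomial 2·x^2·y^0 ↦ 2·X^2·Y^0·Z^0.
  monomial 3·x^1·y^1 ↦ 3·X^1·Y^1·Z^0.
  monomial -2·x^1·y^0 ↦ -2·X^1·Y^0·Z^1.
  monomial 3·x^0·y^2 ↦ 3·X^0·Y^2·Z^0.
  monomial -2·x^0·y^1 ↦ -2·X^0·Y^1·Z^1.
  monomial 1·x^0·y^0 ↦ 1·X^0·Y^0·Z^2.
Collecting: F(X, Y, Z) = 2*X**2 + 3*X*Y - 2*X*Z + 3*Y**2 - 2*Y*Z + Z**2.


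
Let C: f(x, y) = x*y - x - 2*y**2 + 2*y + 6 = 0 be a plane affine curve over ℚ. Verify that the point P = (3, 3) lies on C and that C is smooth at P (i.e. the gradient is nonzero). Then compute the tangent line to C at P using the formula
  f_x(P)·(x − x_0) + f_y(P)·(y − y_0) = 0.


Tangent line at P: 2*x - 7*y + 15 = 0.

Step 1: f(3, 3) = 0, so P lies on C.
Step 2: partial derivatives
  f_x(x, y) = y - 1, f_y(x, y) = x - 4*y + 2.
  f_x(P) = 2, f_y(P) = -7 (gradient nonzero, so P is smooth).
Step 3: tangent line at P: 2·(x − 3) + -7·(y − 3) = 0.
Expanding: 2*x - 7*y + 15 = 0.


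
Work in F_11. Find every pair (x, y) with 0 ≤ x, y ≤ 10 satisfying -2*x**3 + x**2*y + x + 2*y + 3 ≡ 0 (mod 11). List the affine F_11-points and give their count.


Affine F_11-points: {(0, 4), (1, 3), (2, 0), (4, 0), (5, 0), (6, 1), (7, 7), (9, 10), (10, 6)}; count = 9.

For each of the 121 pairs (x, y) ∈ F_11², evaluate f(x, y) mod 11. Record the zeros.
  x = 0: [0↦3, 1↦5, 2↦7, 3↦9, 4↦0, 5↦2, 6↦4, 7↦6, 8↦8, 9↦10, 10↦1]  zeros at y ∈ {4}
  x = 1: [0↦2, 1↦5, 2↦8, 3↦0, 4↦3, 5↦6, 6↦9, 7↦1, 8↦4, 9↦7, 10↦10]  zeros at y ∈ {3}
  x = 2: [0↦0, 1↦6, 2↦1, 3↦7, 4↦2, 5↦8, 6↦3, 7↦9, 8↦4, 9↦10, 10↦5]  zeros at y ∈ {0}
  x = 3: [0↦7, 1↦7, 2↦7, 3↦7, 4↦7, 5↦7, 6↦7, 7↦7, 8↦7, 9↦7, 10↦7]  zeros at y ∈ ∅
  x = 4: [0↦0, 1↦7, 2↦3, 3↦10, 4↦6, 5↦2, 6↦9, 7↦5, 8↦1, 9↦8, 10↦4]  zeros at y ∈ {0}
  x = 5: [0↦0, 1↦5, 2↦10, 3↦4, 4↦9, 5↦3, 6↦8, 7↦2, 8↦7, 9↦1, 10↦6]  zeros at y ∈ {0}
  x = 6: [0↦6, 1↦0, 2↦5, 3↦10, 4↦4, 5↦9, 6↦3, 7↦8, 8↦2, 9↦7, 10↦1]  zeros at y ∈ {1}
  x = 7: [0↦6, 1↦2, 2↦9, 3↦5, 4↦1, 5↦8, 6↦4, 7↦0, 8↦7, 9↦3, 10↦10]  zeros at y ∈ {7}
  x = 8: [0↦10, 1↦10, 2↦10, 3↦10, 4↦10, 5↦10, 6↦10, 7↦10, 8↦10, 9↦10, 10↦10]  zeros at y ∈ ∅
  x = 9: [0↦6, 1↦1, 2↦7, 3↦2, 4↦8, 5↦3, 6↦9, 7↦4, 8↦10, 9↦5, 10↦0]  zeros at y ∈ {10}
  x = 10: [0↦4, 1↦7, 2↦10, 3↦2, 4↦5, 5↦8, 6↦0, 7↦3, 8↦6, 9↦9, 10↦1]  zeros at y ∈ {6}
Collecting zeros: affine points = {(0, 4), (1, 3), (2, 0), (4, 0), (5, 0), (6, 1), (7, 7), (9, 10), (10, 6)}.
Total count |C(F_11)_aff| = 9.


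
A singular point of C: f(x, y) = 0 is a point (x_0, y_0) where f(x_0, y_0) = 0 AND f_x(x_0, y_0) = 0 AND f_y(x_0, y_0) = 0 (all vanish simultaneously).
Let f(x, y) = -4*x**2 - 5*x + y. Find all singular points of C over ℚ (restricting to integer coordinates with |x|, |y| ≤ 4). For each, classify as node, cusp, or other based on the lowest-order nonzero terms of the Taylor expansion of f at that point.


No singular points in the scanned grid; C is smooth there.

Compute partial derivatives:
  f_x = -8*x - 5.
  f_y = 1.
f_y = 1 is a nonzero constant, so f_y never vanishes: no point (x, y) can satisfy f = f_x = f_y = 0. In particular no (x, y) ∈ {−4, ..., 4}² is singular; the curve is smooth.


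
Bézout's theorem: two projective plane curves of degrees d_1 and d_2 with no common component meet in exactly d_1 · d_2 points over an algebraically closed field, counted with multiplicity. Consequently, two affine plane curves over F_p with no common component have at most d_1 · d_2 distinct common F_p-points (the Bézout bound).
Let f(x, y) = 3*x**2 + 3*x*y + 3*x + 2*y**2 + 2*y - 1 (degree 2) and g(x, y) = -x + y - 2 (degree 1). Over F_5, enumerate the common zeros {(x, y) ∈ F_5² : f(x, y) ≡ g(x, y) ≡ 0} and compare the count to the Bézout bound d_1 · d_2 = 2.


Common zeros: {(3, 0), (4, 1)}; count = 2; Bézout bound = 2.

deg(f) = 2, deg(g) = 1, so Bézout bound = 2.
Scan x ∈ F_5. For each x, list the y ∈ F_5 with f(x, y) ≡ 0 and those with g(x, y) ≡ 0 (mod 5); the common zeros in that column are the intersection.
  x = 0: f ≡ 0 at y ∈ ∅; g ≡ 0 at y ∈ {2}; common: ∅.
  x = 1: f ≡ 0 at y ∈ {0}; g ≡ 0 at y ∈ {3}; common: ∅.
  x = 2: f ≡ 0 at y ∈ ∅; g ≡ 0 at y ∈ {4}; common: ∅.
  x = 3: f ≡ 0 at y ∈ {0, 2}; g ≡ 0 at y ∈ {0}; common: {0}.
  x = 4: f ≡ 0 at y ∈ {1, 2}; g ≡ 0 at y ∈ {1}; common: {1}.
Collecting: common zeros = {(3, 0), (4, 1)}, so the count is 2.
Comparison with the Bézout bound: 2 ≤ 2 = deg(f)·deg(g), as expected for curves with no common component (the bound is attained).


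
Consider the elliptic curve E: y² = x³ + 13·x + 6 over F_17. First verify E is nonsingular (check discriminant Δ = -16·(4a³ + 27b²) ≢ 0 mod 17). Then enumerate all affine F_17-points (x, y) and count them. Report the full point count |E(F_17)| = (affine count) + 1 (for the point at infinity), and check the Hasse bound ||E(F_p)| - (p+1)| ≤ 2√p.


Affine points = {(3, 2), (3, 15), (5, 3), (5, 14), (7, 7), (7, 10), (9, 6), (9, 11), (11, 1), (11, 16), (13, 3), (13, 14), (14, 5), (14, 12), (16, 3), (16, 14)}; affine count = 16; |E(F_17)| = 17.

Discriminant check: Δ ∝ 4a³ + 27b² = 4·13³ + 27·6² = 4·2197 + 27·36 ≡ 2 (mod 17). Nonzero ⇒ E is nonsingular.
For each x ∈ F_17, compute rhs = x³ + 13·x + 6 mod 17, then count y ∈ F_17 with y² ≡ rhs.
  x = 0: rhs = 6, matching y values: none (0 points).
  x = 1: rhs = 3, matching y values: none (0 points).
  x = 2: rhs = 6, matching y values: none (0 points).
  x = 3: rhs = 4, matching y values: 2, 15 (2 points).
  x = 4: rhs = 3, matching y values: none (0 points).
  x = 5: rhs = 9, matching y values: 3, 14 (2 points).
  x = 6: rhs = 11, matching y values: none (0 points).
  x = 7: rhs = 15, matching y values: 7, 10 (2 points).
  x = 8: rhs = 10, matching y values: none (0 points).
  x = 9: rhs = 2, matching y values: 6, 11 (2 points).
  x = 10: rhs = 14, matching y values: none (0 points).
  x = 11: rhs = 1, matching y values: 1, 16 (2 points).
  x = 12: rhs = 3, matching y values: none (0 points).
  x = 13: rhs = 9, matching y values: 3, 14 (2 points).
  x = 14: rhs = 8, matching y values: 5, 12 (2 points).
  x = 15: rhs = 6, matching y values: none (0 points).
  x = 16: rhs = 9, matching y values: 3, 14 (2 points).
Total affine count: 16.
Full point count |E(F_17)| = 16 + 1 = 17.
Hasse bound: |17 − (17+1)| = |-1| = 1 ≤ 2√17 ≈ 8.2462 ✓.


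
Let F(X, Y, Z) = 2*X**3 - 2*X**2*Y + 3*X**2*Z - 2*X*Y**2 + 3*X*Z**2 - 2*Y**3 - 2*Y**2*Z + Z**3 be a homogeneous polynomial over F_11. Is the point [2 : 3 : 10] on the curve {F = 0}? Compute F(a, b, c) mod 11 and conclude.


F(2,3,10) ≡ 1 (mod 11); P is NOT on the curve.

Evaluate F(2, 3, 10) term-by-term (mod 11).
  2*X**3 ↦ 2·8·1·1 = 16
  -2*X**2*Y ↦ -2·4·3·1 = -24
  3*X**2*Z ↦ 3·4·1·10 = 120
  -2*X*Y**2 ↦ -2·2·9·1 = -36
  3*X*Z**2 ↦ 3·2·1·100 = 600
  -2*Y**3 ↦ -2·1·27·1 = -54
  -2*Y**2*Z ↦ -2·1·9·10 = -180
  Z**3 ↦ 1·1·1·1000 = 1000
Sum: F(2, 3, 10) = (16) + (-24) + (120) + (-36) + (600) + (-54) + (-180) + (1000) = 1442.
Reducing mod 11: 1442 ≡ 1 (mod 11).
Since F(a, b, c) ≡ 1 ≠ 0 (mod 11), P does NOT lie on the curve.


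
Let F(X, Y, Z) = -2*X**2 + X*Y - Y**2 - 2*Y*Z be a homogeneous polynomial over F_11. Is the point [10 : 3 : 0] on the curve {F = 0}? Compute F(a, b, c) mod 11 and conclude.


F(10,3,0) ≡ 8 (mod 11); P is NOT on the curve.

Evaluate F(10, 3, 0) term-by-term (mod 11).
  -2*X**2 ↦ -2·100·1·1 = -200
  X*Y ↦ 1·10·3·1 = 30
  -Y**2 ↦ -1·1·9·1 = -9
  -2*Y*Z ↦ -2·1·3·0 = 0
Sum: F(10, 3, 0) = (-200) + (30) + (-9) + (0) = -179.
Reducing mod 11: -179 ≡ 8 (mod 11).
Since F(a, b, c) ≡ 8 ≠ 0 (mod 11), P does NOT lie on the curve.


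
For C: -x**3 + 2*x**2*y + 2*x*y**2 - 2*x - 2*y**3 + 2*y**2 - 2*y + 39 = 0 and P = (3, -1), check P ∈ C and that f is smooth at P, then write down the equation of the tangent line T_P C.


Tangent line at P: -39*x - 6*y + 111 = 0.

Step 1: f(3, -1) = 0, so P lies on C.
Step 2: partial derivatives
  f_x(x, y) = -3*x**2 + 4*x*y + 2*y**2 - 2, f_y(x, y) = 2*x**2 + 4*x*y - 6*y**2 + 4*y - 2.
  f_x(P) = -39, f_y(P) = -6 (gradient nonzero, so P is smooth).
Step 3: tangent line at P: -39·(x − 3) + -6·(y − -1) = 0.
Expanding: -39*x - 6*y + 111 = 0.


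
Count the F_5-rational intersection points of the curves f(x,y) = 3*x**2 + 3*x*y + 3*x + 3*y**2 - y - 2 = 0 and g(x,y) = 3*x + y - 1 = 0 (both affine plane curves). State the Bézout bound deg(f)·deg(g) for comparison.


Common zeros: {(0, 1), (4, 4)}; count = 2; Bézout bound = 2.

deg(f) = 2, deg(g) = 1, so Bézout bound = 2.
Scan x ∈ F_5. For each x, list the y ∈ F_5 with f(x, y) ≡ 0 and those with g(x, y) ≡ 0 (mod 5); the common zeros in that column are the intersection.
  x = 0: f ≡ 0 at y ∈ {1}; g ≡ 0 at y ∈ {1}; common: {1}.
  x = 1: f ≡ 0 at y ∈ {2, 4}; g ≡ 0 at y ∈ {3}; common: ∅.
  x = 2: f ≡ 0 at y ∈ ∅; g ≡ 0 at y ∈ {0}; common: ∅.
  x = 3: f ≡ 0 at y ∈ {1, 3}; g ≡ 0 at y ∈ {2}; common: ∅.
  x = 4: f ≡ 0 at y ∈ {4}; g ≡ 0 at y ∈ {4}; common: {4}.
Collecting: common zeros = {(0, 1), (4, 4)}, so the count is 2.
Comparison with the Bézout bound: 2 ≤ 2 = deg(f)·deg(g), as expected for curves with no common component (the bound is attained).


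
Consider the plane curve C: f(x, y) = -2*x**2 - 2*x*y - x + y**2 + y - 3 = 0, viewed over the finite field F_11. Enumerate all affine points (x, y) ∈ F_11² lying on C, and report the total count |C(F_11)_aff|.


Affine F_11-points: {(1, 3), (1, 9), (3, 8), (5, 1), (5, 8), (6, 2), (6, 9), (8, 2), (10, 1), (10, 7)}; count = 10.

For each of the 121 pairs (x, y) ∈ F_11², evaluate f(x, y) mod 11. Record the zeros.
  x = 0: [0↦8, 1↦10, 2↦3, 3↦9, 4↦6, 5↦5, 6↦6, 7↦9, 8↦3, 9↦10, 10↦8]  zeros at y ∈ ∅
  x = 1: [0↦5, 1↦5, 2↦7, 3↦0, 4↦6, 5↦3, 6↦2, 7↦3, 8↦6, 9↦0, 10↦7]  zeros at y ∈ {3, 9}
  x = 2: [0↦9, 1↦7, 2↦7, 3↦9, 4↦2, 5↦8, 6↦5, 7↦4, 8↦5, 9↦8, 10↦2]  zeros at y ∈ ∅
  x = 3: [0↦9, 1↦5, 2↦3, 3↦3, 4↦5, 5↦9, 6↦4, 7↦1, 8↦0, 9↦1, 10↦4]  zeros at y ∈ {8}
  x = 4: [0↦5, 1↦10, 2↦6, 3↦4, 4↦4, 5↦6, 6↦10, 7↦5, 8↦2, 9↦1, 10↦2]  zeros at y ∈ ∅
  x = 5: [0↦8, 1↦0, 2↦5, 3↦1, 4↦10, 5↦10, 6↦1, 7↦5, 8↦0, 9↦8, 10↦7]  zeros at y ∈ {1, 8}
  x = 6: [0↦7, 1↦8, 2↦0, 3↦5, 4↦1, 5↦10, 6↦10, 7↦1, 8↦5, 9↦0, 10↦8]  zeros at y ∈ {2, 9}
  x = 7: [0↦2, 1↦1, 2↦2, 3↦5, 4↦10, 5↦6, 6↦4, 7↦4, 8↦6, 9↦10, 10↦5]  zeros at y ∈ ∅
  x = 8: [0↦4, 1↦1, 2↦0, 3↦1, 4↦4, 5↦9, 6↦5, 7↦3, 8↦3, 9↦5, 10↦9]  zeros at y ∈ {2}
  x = 9: [0↦2, 1↦8, 2↦5, 3↦4, 4↦5, 5↦8, 6↦2, 7↦9, 8↦7, 9↦7, 10↦9]  zeros at y ∈ ∅
  x = 10: [0↦7, 1↦0, 2↦6, 3↦3, 4↦2, 5↦3, 6↦6, 7↦0, 8↦7, 9↦5, 10↦5]  zeros at y ∈ {1, 7}
Collecting zeros: affine points = {(1, 3), (1, 9), (3, 8), (5, 1), (5, 8), (6, 2), (6, 9), (8, 2), (10, 1), (10, 7)}.
Total count |C(F_11)_aff| = 10.


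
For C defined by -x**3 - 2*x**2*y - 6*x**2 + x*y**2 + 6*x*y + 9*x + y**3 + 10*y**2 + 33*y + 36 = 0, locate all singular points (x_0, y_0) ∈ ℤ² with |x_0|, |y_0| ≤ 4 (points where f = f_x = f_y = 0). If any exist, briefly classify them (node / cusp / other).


Singular points: {(0, -3)}; classification: cusp.

Compute partial derivatives:
  f_x = -3*x**2 - 4*x*y - 12*x + y**2 + 6*y + 9.
  f_y = -2*x**2 + 2*x*y + 6*x + 3*y**2 + 20*y + 33.
Scan x_0 ∈ {−4, ..., 4}. For each x_0, f_y(x_0, y) is a polynomial in y; find its integer roots y ∈ {−4, ..., 4}, then test f_x and f at those candidates.
  x = -4: f_y(-4, y) = 3*y**2 + 12*y - 23; no integer root y with |y| ≤ 4.
  x = -3: f_y(-3, y) = 3*y**2 + 14*y - 3; no integer root y with |y| ≤ 4.
  x = -2: f_y(-2, y) = 3*y**2 + 16*y + 13; vanishes at y ∈ {-1}. (-2, -1): f_x = 8 ≠ 0.
  x = -1: f_y(-1, y) = 3*y**2 + 18*y + 25; no integer root y with |y| ≤ 4.
  x = 0: f_y(0, y) = 3*y**2 + 20*y + 33; vanishes at y ∈ {-3}. (0, -3): f_x = 0, f = 0 — SINGULAR.
  x = 1: f_y(1, y) = 3*y**2 + 22*y + 37; no integer root y with |y| ≤ 4.
  x = 2: f_y(2, y) = 3*y**2 + 24*y + 37; no integer root y with |y| ≤ 4.
  x = 3: f_y(3, y) = 3*y**2 + 26*y + 33; no integer root y with |y| ≤ 4.
  x = 4: f_y(4, y) = 3*y**2 + 28*y + 25; vanishes at y ∈ {-1}. (4, -1): f_x = -76 ≠ 0.
Only singular point on the grid: (0, -3).
Classify: substitute x = 0 + u, y = -3 + v and expand: f = -u**3 - 2*u**2*v + u*v**2 + v**3 + v**2.
No constant or linear terms (consistent with a singular point). Quadratic part: v**2. Cubic part: -u**3 - 2*u**2*v + u*v**2 + v**3.
The quadratic part v**2 is a perfect square, so there is a single (double) tangent line v = 0, i.e. y = -3. Restricting the cubic part to that line (v = 0) leaves -u**3 ≠ 0, so f is not divisible by v and the branch is v² ≈ u**3 to lowest order — this is a cusp.
Classification: cusp.


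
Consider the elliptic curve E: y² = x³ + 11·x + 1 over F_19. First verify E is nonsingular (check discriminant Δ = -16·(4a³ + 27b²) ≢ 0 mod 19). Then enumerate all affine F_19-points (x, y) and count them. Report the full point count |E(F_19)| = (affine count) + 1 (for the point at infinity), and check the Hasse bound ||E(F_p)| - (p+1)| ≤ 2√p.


Affine points = {(0, 1), (0, 18), (3, 2), (3, 17), (6, 6), (6, 13), (10, 3), (10, 16), (11, 3), (11, 16), (13, 2), (13, 17), (14, 7), (14, 12), (15, 8), (15, 11), (16, 6), (16, 13), (17, 3), (17, 16)}; affine count = 20; |E(F_19)| = 21.

Discriminant check: Δ ∝ 4a³ + 27b² = 4·11³ + 27·1² = 4·1331 + 27·1 ≡ 12 (mod 19). Nonzero ⇒ E is nonsingular.
For each x ∈ F_19, compute rhs = x³ + 11·x + 1 mod 19, then count y ∈ F_19 with y² ≡ rhs.
  x = 0: rhs = 1, matching y values: 1, 18 (2 points).
  x = 1: rhs = 13, matching y values: none (0 points).
  x = 2: rhs = 12, matching y values: none (0 points).
  x = 3: rhs = 4, matching y values: 2, 17 (2 points).
  x = 4: rhs = 14, matching y values: none (0 points).
  x = 5: rhs = 10, matching y values: none (0 points).
  x = 6: rhs = 17, matching y values: 6, 13 (2 points).
  x = 7: rhs = 3, matching y values: none (0 points).
  x = 8: rhs = 12, matching y values: none (0 points).
  x = 9: rhs = 12, matching y values: none (0 points).
  x = 10: rhs = 9, matching y values: 3, 16 (2 points).
  x = 11: rhs = 9, matching y values: 3, 16 (2 points).
  x = 12: rhs = 18, matching y values: none (0 points).
  x = 13: rhs = 4, matching y values: 2, 17 (2 points).
  x = 14: rhs = 11, matching y values: 7, 12 (2 points).
  x = 15: rhs = 7, matching y values: 8, 11 (2 points).
  x = 16: rhs = 17, matching y values: 6, 13 (2 points).
  x = 17: rhs = 9, matching y values: 3, 16 (2 points).
  x = 18: rhs = 8, matching y values: none (0 points).
Total affine count: 20.
Full point count |E(F_19)| = 20 + 1 = 21.
Hasse bound: |21 − (19+1)| = |1| = 1 ≤ 2√19 ≈ 8.7178 ✓.


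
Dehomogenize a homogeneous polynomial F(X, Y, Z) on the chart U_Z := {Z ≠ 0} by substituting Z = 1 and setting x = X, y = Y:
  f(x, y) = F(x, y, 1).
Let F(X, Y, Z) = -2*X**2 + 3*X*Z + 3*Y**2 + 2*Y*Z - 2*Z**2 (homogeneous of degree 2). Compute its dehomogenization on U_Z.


f(x, y) = -2*x**2 + 3*x + 3*y**2 + 2*y - 2

On U_Z we set Z = 1. Each monomial c·X^i·Y^j·Z^k in F becomes c·x^i·y^j·1^k = c·x^i·y^j.
Substituting Z = 1: F(X, Y, 1) = -2*x**2 + 3*x + 3*y**2 + 2*y - 2.
Note: deg(f) ≤ deg(F) = 2; strict inequality happens when F is divisible by Z (lost terms).


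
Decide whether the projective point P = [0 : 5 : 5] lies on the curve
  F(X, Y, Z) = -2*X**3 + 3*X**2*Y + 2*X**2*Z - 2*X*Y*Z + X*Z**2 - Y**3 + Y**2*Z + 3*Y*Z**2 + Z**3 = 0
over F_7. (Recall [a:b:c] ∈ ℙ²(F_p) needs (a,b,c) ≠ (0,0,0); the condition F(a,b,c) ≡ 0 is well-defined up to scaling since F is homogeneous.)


F(0,5,5) ≡ 3 (mod 7); P is NOT on the curve.

Evaluate F(0, 5, 5) term-by-term (mod 7).
  -2*X**3 ↦ -2·0·1·1 = 0
  3*X**2*Y ↦ 3·0·5·1 = 0
  2*X**2*Z ↦ 2·0·1·5 = 0
  -2*X*Y*Z ↦ -2·0·5·5 = 0
  X*Z**2 ↦ 1·0·1·25 = 0
  -Y**3 ↦ -1·1·125·1 = -125
  Y**2*Z ↦ 1·1·25·5 = 125
  3*Y*Z**2 ↦ 3·1·5·25 = 375
  Z**3 ↦ 1·1·1·125 = 125
Sum: F(0, 5, 5) = (0) + (0) + (0) + (0) + (0) + (-125) + (125) + (375) + (125) = 500.
Reducing mod 7: 500 ≡ 3 (mod 7).
Since F(a, b, c) ≡ 3 ≠ 0 (mod 7), P does NOT lie on the curve.


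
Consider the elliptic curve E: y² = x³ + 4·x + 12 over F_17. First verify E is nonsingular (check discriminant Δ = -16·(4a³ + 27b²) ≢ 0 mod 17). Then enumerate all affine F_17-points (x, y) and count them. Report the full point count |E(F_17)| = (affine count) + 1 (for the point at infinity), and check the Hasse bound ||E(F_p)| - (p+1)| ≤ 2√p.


Affine points = {(1, 0), (3, 0), (5, 2), (5, 15), (7, 3), (7, 14), (10, 7), (10, 10), (13, 0), (15, 8), (15, 9)}; affine count = 11; |E(F_17)| = 12.

Discriminant check: Δ ∝ 4a³ + 27b² = 4·4³ + 27·12² = 4·64 + 27·144 ≡ 13 (mod 17). Nonzero ⇒ E is nonsingular.
For each x ∈ F_17, compute rhs = x³ + 4·x + 12 mod 17, then count y ∈ F_17 with y² ≡ rhs.
  x = 0: rhs = 12, matching y values: none (0 points).
  x = 1: rhs = 0, matching y values: 0 (1 points).
  x = 2: rhs = 11, matching y values: none (0 points).
  x = 3: rhs = 0, matching y values: 0 (1 points).
  x = 4: rhs = 7, matching y values: none (0 points).
  x = 5: rhs = 4, matching y values: 2, 15 (2 points).
  x = 6: rhs = 14, matching y values: none (0 points).
  x = 7: rhs = 9, matching y values: 3, 14 (2 points).
  x = 8: rhs = 12, matching y values: none (0 points).
  x = 9: rhs = 12, matching y values: none (0 points).
  x = 10: rhs = 15, matching y values: 7, 10 (2 points).
  x = 11: rhs = 10, matching y values: none (0 points).
  x = 12: rhs = 3, matching y values: none (0 points).
  x = 13: rhs = 0, matching y values: 0 (1 points).
  x = 14: rhs = 7, matching y values: none (0 points).
  x = 15: rhs = 13, matching y values: 8, 9 (2 points).
  x = 16: rhs = 7, matching y values: none (0 points).
Total affine count: 11.
Full point count |E(F_17)| = 11 + 1 = 12.
Hasse bound: |12 − (17+1)| = |-6| = 6 ≤ 2√17 ≈ 8.2462 ✓.


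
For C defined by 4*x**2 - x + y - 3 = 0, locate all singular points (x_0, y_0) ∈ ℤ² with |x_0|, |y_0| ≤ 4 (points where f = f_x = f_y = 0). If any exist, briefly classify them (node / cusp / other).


No singular points in the scanned grid; C is smooth there.

Compute partial derivatives:
  f_x = 8*x - 1.
  f_y = 1.
f_y = 1 is a nonzero constant, so f_y never vanishes: no point (x, y) can satisfy f = f_x = f_y = 0. In particular no (x, y) ∈ {−4, ..., 4}² is singular; the curve is smooth.


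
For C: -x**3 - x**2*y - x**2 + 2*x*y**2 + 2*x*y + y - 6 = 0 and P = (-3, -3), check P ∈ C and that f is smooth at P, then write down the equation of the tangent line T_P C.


Tangent line at P: -27*x + 22*y - 15 = 0.

Step 1: f(-3, -3) = 0, so P lies on C.
Step 2: partial derivatives
  f_x(x, y) = -3*x**2 - 2*x*y - 2*x + 2*y**2 + 2*y, f_y(x, y) = -x**2 + 4*x*y + 2*x + 1.
  f_x(P) = -27, f_y(P) = 22 (gradient nonzero, so P is smooth).
Step 3: tangent line at P: -27·(x − -3) + 22·(y − -3) = 0.
Expanding: -27*x + 22*y - 15 = 0.


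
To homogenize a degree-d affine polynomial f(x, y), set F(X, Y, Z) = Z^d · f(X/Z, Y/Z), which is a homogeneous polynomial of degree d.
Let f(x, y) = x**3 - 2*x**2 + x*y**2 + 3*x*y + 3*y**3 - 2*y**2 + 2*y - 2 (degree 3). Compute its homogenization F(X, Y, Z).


F(X, Y, Z) = X**3 - 2*X**2*Z + X*Y**2 + 3*X*Y*Z + 3*Y**3 - 2*Y**2*Z + 2*Y*Z**2 - 2*Z**3

deg(f) = 3.
Substitute x = X/Z, y = Y/Z into f, then multiply by Z^3.
  monomial 1·x^3·y^0 ↦ 1·X^3·Y^0·Z^0.
  monomial -2·x^2·y^0 ↦ -2·X^2·Y^0·Z^1.
  monomial 1·x^1·y^2 ↦ 1·X^1·Y^2·Z^0.
  monomial 3·x^1·y^1 ↦ 3·X^1·Y^1·Z^1.
  monomial 3·x^0·y^3 ↦ 3·X^0·Y^3·Z^0.
  monomial -2·x^0·y^2 ↦ -2·X^0·Y^2·Z^1.
  monomial 2·x^0·y^1 ↦ 2·X^0·Y^1·Z^2.
  monomial -2·x^0·y^0 ↦ -2·X^0·Y^0·Z^3.
Collecting: F(X, Y, Z) = X**3 - 2*X**2*Z + X*Y**2 + 3*X*Y*Z + 3*Y**3 - 2*Y**2*Z + 2*Y*Z**2 - 2*Z**3.


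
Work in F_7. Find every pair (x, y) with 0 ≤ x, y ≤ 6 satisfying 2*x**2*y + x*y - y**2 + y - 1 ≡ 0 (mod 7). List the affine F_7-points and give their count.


Affine F_7-points: {(0, 3), (0, 5), (3, 3), (3, 5), (4, 1), (6, 1)}; count = 6.

For each of the 49 pairs (x, y) ∈ F_7², evaluate f(x, y) mod 7. Record the zeros.
  x = 0: [0↦6, 1↦6, 2↦4, 3↦0, 4↦1, 5↦0, 6↦4]  zeros at y ∈ {3, 5}
  x = 1: [0↦6, 1↦2, 2↦3, 3↦2, 4↦6, 5↦1, 6↦1]  zeros at y ∈ ∅
  x = 2: [0↦6, 1↦2, 2↦3, 3↦2, 4↦6, 5↦1, 6↦1]  zeros at y ∈ ∅
  x = 3: [0↦6, 1↦6, 2↦4, 3↦0, 4↦1, 5↦0, 6↦4]  zeros at y ∈ {3, 5}
  x = 4: [0↦6, 1↦0, 2↦6, 3↦3, 4↦5, 5↦5, 6↦3]  zeros at y ∈ {1}
  x = 5: [0↦6, 1↦5, 2↦2, 3↦4, 4↦4, 5↦2, 6↦5]  zeros at y ∈ ∅
  x = 6: [0↦6, 1↦0, 2↦6, 3↦3, 4↦5, 5↦5, 6↦3]  zeros at y ∈ {1}
Collecting zeros: affine points = {(0, 3), (0, 5), (3, 3), (3, 5), (4, 1), (6, 1)}.
Total count |C(F_7)_aff| = 6.


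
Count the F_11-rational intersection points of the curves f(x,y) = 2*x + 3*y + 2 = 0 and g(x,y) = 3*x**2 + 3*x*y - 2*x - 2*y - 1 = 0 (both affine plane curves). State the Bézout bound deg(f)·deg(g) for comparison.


Common zeros: ∅; count = 0; Bézout bound = 2.

deg(f) = 1, deg(g) = 2, so Bézout bound = 2.
Scan x ∈ F_11. For each x, list the y ∈ F_11 with f(x, y) ≡ 0 and those with g(x, y) ≡ 0 (mod 11); the common zeros in that column are the intersection.
  x = 0: f ≡ 0 at y ∈ {3}; g ≡ 0 at y ∈ {5}; common: ∅.
  x = 1: f ≡ 0 at y ∈ {6}; g ≡ 0 at y ∈ {0}; common: ∅.
  x = 2: f ≡ 0 at y ∈ {9}; g ≡ 0 at y ∈ {1}; common: ∅.
  x = 3: f ≡ 0 at y ∈ {1}; g ≡ 0 at y ∈ {5}; common: ∅.
  x = 4: f ≡ 0 at y ∈ {4}; g ≡ 0 at y ∈ {6}; common: ∅.
  x = 5: f ≡ 0 at y ∈ {7}; g ≡ 0 at y ∈ {1}; common: ∅.
  x = 6: f ≡ 0 at y ∈ {10}; g ≡ 0 at y ∈ {3}; common: ∅.
  x = 7: f ≡ 0 at y ∈ {2}; g ≡ 0 at y ∈ {0}; common: ∅.
  x = 8: f ≡ 0 at y ∈ {5}; g ≡ 0 at y ∈ ∅; common: ∅.
  x = 9: f ≡ 0 at y ∈ {8}; g ≡ 0 at y ∈ {6}; common: ∅.
  x = 10: f ≡ 0 at y ∈ {0}; g ≡ 0 at y ∈ {3}; common: ∅.
Collecting: common zeros = ∅, so the count is 0.
Comparison with the Bézout bound: 0 ≤ 2 = deg(f)·deg(g), as expected for curves with no common component (the affine F_11-count falls short of the bound because intersections may lie at infinity, over extension fields, or carry multiplicity).
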